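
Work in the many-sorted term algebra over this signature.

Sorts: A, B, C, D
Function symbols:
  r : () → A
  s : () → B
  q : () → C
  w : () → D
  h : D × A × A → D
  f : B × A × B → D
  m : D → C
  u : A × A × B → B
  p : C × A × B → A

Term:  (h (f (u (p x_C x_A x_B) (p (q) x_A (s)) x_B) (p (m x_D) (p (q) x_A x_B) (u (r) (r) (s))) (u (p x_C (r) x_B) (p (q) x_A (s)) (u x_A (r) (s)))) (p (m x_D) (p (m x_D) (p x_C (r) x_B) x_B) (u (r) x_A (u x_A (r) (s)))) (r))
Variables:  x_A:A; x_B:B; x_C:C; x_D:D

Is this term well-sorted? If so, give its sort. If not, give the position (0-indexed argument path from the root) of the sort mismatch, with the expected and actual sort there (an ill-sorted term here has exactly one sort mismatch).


        x_C : C
        x_A : A
        x_B : B
      (p x_C x_A x_B) : A
        (q) : C
        x_A : A
        (s) : B
      (p (q) x_A (s)) : A
      x_B : B
    (u (p x_C x_A x_B) (p (q) x_A (s)) x_B) : B
        x_D : D
      (m x_D) : C
        (q) : C
        x_A : A
        x_B : B
      (p (q) x_A x_B) : A
        (r) : A
        (r) : A
        (s) : B
      (u (r) (r) (s)) : B
    (p (m x_D) (p (q) x_A x_B) (u (r) (r) (s))) : A
        x_C : C
        (r) : A
        x_B : B
      (p x_C (r) x_B) : A
        (q) : C
        x_A : A
        (s) : B
      (p (q) x_A (s)) : A
        x_A : A
        (r) : A
        (s) : B
      (u x_A (r) (s)) : B
    (u (p x_C (r) x_B) (p (q) x_A (s)) (u x_A (r) (s))) : B
  (f (u (p x_C x_A x_B) (p (q) x_A (s)) x_B) (p (m x_D) (p (q) x_A x_B) (u (r) (r) (s))) (u (p x_C (r) x_B) (p (q) x_A (s)) (u x_A (r) (s)))) : D
      x_D : D
    (m x_D) : C
        x_D : D
      (m x_D) : C
        x_C : C
        (r) : A
        x_B : B
      (p x_C (r) x_B) : A
      x_B : B
    (p (m x_D) (p x_C (r) x_B) x_B) : A
      (r) : A
      x_A : A
        x_A : A
        (r) : A
        (s) : B
      (u x_A (r) (s)) : B
    (u (r) x_A (u x_A (r) (s))) : B
  (p (m x_D) (p (m x_D) (p x_C (r) x_B) x_B) (u (r) x_A (u x_A (r) (s)))) : A
  (r) : A
(h (f (u (p x_C x_A x_B) (p (q) x_A (s)) x_B) (p (m x_D) (p (q) x_A x_B) (u (r) (r) (s))) (u (p x_C (r) x_B) (p (q) x_A (s)) (u x_A (r) (s)))) (p (m x_D) (p (m x_D) (p x_C (r) x_B) x_B) (u (r) x_A (u x_A (r) (s)))) (r)) : D

well-sorted; sort = D


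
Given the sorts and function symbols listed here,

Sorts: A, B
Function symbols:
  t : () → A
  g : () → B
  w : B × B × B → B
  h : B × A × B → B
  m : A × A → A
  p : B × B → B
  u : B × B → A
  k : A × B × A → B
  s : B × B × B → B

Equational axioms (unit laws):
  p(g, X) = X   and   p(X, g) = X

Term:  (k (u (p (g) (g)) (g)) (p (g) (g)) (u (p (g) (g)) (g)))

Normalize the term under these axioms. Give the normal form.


normal form = (k (u (g) (g)) (g) (u (g) (g)))

1. (k (u (p (g) (g)) (g)) (p (g) (g)) (u (p (g) (g)) (g)))  →  (k (u (g) (g)) (p (g) (g)) (u (p (g) (g)) (g)))
2. (k (u (g) (g)) (p (g) (g)) (u (p (g) (g)) (g)))  →  (k (u (g) (g)) (g) (u (p (g) (g)) (g)))
3. (k (u (g) (g)) (g) (u (p (g) (g)) (g)))  →  (k (u (g) (g)) (g) (u (g) (g)))


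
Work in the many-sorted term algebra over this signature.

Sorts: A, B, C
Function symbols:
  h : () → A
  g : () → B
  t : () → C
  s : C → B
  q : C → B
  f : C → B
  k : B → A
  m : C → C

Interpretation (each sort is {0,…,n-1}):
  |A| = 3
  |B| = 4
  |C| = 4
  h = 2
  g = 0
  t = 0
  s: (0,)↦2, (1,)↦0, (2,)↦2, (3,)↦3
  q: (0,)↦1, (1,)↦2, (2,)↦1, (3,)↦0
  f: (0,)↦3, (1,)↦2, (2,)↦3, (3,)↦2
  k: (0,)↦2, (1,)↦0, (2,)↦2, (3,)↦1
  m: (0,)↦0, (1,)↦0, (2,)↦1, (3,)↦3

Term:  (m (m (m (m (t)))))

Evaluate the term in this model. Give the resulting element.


  t = 0
  (m (t)) = m(0,) = 0
  (m (m (t))) = m(0,) = 0
  (m (m (m (t)))) = m(0,) = 0
  (m (m (m (m (t))))) = m(0,) = 0

value = 0


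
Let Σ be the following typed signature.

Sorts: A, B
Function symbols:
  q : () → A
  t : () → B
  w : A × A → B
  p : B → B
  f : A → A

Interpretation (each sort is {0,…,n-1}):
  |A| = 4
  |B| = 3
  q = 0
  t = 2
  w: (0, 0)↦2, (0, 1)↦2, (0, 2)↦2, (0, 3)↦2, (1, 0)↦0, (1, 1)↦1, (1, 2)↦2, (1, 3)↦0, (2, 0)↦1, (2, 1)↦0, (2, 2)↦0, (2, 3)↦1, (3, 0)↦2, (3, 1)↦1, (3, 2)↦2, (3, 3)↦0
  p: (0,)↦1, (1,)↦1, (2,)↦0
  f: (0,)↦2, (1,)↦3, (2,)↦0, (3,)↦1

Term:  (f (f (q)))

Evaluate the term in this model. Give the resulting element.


value = 0

  q = 0
  (f (q)) = f(0,) = 2
  (f (f (q))) = f(2,) = 0


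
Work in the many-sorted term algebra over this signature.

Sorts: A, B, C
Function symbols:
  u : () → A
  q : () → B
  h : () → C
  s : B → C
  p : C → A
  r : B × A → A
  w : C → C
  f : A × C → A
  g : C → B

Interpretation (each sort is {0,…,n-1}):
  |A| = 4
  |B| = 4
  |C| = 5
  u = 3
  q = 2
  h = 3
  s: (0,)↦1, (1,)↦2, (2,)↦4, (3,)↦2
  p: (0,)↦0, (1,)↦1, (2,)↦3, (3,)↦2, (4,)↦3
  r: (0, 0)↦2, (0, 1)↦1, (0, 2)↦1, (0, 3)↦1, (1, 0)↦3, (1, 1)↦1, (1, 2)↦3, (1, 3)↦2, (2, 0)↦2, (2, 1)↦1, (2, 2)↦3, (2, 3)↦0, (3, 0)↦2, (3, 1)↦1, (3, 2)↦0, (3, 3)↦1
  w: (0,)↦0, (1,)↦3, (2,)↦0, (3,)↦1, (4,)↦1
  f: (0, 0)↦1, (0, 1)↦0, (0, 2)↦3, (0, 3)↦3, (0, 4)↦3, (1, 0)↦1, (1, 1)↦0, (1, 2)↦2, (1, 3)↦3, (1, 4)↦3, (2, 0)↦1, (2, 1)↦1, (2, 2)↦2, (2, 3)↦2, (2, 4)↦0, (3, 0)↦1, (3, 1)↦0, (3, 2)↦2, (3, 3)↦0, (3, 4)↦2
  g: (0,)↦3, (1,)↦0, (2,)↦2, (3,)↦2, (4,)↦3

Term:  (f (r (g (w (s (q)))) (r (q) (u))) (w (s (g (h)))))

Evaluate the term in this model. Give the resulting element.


value = 1

  q = 2
  (s (q)) = s(2,) = 4
  (w (s (q))) = w(4,) = 1
  (g (w (s (q)))) = g(1,) = 0
  q = 2
  u = 3
  (r (q) (u)) = r(2, 3) = 0
  (r (g (w (s (q)))) (r (q) (u))) = r(0, 0) = 2
  h = 3
  (g (h)) = g(3,) = 2
  (s (g (h))) = s(2,) = 4
  (w (s (g (h)))) = w(4,) = 1
  (f (r (g (w (s (q)))) (r (q) (u))) (w (s (g (h))))) = f(2, 1) = 1


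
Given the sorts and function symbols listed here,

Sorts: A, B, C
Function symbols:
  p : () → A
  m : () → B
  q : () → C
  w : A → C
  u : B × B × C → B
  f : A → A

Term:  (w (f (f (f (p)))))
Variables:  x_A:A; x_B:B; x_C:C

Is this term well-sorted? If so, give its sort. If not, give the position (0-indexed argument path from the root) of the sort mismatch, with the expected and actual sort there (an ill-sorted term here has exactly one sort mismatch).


        (p) : A
      (f (p)) : A
    (f (f (p))) : A
  (f (f (f (p)))) : A
(w (f (f (f (p))))) : C

well-sorted; sort = C


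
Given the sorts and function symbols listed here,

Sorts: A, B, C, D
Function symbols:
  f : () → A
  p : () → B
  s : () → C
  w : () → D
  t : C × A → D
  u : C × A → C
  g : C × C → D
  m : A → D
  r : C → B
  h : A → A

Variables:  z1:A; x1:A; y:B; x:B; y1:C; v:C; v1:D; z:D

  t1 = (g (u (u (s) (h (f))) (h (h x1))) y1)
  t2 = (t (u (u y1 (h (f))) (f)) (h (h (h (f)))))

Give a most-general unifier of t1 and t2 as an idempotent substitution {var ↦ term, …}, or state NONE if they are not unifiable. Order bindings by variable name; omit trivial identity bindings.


head clash or occurs-check failure — not unifiable

NONE (not unifiable)


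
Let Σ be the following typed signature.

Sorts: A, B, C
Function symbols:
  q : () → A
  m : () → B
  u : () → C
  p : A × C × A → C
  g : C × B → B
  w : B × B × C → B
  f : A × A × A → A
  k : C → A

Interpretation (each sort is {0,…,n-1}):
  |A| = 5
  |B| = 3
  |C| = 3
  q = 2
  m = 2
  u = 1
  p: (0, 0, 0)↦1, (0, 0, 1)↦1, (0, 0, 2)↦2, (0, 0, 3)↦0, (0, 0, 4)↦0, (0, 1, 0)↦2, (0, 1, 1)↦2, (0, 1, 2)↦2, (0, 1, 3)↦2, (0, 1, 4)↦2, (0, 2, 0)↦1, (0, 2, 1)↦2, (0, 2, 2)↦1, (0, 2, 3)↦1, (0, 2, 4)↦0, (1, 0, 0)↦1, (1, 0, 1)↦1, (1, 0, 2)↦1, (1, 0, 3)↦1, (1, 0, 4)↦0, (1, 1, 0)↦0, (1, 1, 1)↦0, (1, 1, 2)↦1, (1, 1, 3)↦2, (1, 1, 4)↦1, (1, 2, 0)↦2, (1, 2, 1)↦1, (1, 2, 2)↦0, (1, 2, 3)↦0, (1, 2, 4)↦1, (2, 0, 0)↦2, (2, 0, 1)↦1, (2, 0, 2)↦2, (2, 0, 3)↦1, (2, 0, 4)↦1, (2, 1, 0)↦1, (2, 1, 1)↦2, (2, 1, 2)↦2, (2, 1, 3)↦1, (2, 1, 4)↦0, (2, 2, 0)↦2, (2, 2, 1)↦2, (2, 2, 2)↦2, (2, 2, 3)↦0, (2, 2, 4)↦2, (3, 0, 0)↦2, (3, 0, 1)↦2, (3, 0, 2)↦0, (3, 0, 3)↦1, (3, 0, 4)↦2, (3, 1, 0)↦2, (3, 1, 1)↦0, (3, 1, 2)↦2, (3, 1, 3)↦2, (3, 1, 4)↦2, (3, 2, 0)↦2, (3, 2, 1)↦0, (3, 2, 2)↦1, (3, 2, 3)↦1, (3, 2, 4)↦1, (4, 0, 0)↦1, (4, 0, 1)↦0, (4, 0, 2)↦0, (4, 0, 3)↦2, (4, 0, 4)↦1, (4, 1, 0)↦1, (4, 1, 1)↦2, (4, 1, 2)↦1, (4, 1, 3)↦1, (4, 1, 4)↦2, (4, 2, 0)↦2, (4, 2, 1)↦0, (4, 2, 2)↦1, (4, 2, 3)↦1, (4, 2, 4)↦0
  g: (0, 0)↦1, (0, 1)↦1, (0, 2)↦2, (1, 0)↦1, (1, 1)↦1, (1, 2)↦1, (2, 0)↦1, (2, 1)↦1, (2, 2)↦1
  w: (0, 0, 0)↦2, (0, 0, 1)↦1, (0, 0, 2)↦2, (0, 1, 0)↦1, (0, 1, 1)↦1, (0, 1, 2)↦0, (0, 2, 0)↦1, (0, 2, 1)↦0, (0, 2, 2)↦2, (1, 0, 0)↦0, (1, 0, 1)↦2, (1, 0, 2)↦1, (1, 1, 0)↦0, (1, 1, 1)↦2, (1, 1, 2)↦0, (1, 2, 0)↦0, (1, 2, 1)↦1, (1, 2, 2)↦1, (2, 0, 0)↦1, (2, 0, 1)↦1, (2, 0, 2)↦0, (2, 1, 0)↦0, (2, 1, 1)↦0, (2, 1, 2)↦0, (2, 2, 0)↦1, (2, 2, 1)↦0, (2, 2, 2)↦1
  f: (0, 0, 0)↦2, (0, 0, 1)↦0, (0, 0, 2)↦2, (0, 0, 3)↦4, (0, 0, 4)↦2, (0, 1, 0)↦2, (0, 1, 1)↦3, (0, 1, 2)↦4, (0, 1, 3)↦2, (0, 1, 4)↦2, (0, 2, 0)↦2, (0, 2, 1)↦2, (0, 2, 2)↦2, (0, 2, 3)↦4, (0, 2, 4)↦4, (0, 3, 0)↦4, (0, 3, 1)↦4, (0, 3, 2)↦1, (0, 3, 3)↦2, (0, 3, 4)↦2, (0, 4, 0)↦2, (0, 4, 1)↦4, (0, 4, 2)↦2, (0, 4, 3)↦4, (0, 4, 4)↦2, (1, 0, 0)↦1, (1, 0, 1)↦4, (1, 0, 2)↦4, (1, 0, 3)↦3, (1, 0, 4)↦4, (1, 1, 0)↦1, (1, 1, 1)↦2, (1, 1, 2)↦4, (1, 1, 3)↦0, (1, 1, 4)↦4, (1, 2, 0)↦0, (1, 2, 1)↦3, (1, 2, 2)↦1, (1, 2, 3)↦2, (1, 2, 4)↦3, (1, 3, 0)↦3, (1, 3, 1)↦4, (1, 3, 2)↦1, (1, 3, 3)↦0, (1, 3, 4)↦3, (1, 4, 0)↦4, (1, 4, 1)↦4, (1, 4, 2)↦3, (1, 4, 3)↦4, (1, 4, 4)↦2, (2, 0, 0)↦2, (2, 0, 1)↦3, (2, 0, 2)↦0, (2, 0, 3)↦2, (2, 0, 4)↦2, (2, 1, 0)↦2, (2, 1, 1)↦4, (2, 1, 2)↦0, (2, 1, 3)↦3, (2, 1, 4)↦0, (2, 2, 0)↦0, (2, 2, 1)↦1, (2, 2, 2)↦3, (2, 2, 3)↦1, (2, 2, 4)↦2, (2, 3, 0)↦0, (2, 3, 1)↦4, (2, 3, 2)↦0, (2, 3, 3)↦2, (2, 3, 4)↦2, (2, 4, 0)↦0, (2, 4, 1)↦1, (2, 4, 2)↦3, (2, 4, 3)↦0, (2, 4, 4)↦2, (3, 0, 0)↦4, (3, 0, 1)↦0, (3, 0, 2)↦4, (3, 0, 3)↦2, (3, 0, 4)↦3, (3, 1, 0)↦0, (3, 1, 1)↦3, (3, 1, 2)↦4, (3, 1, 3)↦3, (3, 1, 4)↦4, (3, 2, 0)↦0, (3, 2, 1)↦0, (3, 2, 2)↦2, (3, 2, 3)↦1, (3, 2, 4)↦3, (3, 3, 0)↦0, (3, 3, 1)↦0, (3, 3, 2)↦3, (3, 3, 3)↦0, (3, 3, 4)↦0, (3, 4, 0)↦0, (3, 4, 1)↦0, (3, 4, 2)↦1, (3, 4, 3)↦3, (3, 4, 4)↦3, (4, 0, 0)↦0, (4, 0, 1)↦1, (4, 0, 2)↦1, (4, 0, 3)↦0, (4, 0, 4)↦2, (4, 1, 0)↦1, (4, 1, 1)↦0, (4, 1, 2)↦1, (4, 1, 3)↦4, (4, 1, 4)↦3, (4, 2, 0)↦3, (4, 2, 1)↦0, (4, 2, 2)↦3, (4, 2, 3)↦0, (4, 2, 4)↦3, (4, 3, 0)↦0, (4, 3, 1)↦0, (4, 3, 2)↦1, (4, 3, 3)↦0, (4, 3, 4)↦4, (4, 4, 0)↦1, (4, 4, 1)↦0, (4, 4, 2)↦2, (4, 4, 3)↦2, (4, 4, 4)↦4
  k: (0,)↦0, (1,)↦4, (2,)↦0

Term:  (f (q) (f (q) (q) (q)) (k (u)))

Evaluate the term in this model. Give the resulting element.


  q = 2
  q = 2
  q = 2
  q = 2
  (f (q) (q) (q)) = f(2, 2, 2) = 3
  u = 1
  (k (u)) = k(1,) = 4
  (f (q) (f (q) (q) (q)) (k (u))) = f(2, 3, 4) = 2

value = 2


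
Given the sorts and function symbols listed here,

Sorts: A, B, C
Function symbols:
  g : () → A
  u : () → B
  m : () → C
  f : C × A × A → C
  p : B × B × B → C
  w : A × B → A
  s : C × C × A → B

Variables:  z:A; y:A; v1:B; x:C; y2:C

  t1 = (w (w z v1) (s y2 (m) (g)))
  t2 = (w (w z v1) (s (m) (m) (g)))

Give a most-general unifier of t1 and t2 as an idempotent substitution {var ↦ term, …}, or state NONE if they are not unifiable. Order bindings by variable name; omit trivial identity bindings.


{y2 ↦ (m)}


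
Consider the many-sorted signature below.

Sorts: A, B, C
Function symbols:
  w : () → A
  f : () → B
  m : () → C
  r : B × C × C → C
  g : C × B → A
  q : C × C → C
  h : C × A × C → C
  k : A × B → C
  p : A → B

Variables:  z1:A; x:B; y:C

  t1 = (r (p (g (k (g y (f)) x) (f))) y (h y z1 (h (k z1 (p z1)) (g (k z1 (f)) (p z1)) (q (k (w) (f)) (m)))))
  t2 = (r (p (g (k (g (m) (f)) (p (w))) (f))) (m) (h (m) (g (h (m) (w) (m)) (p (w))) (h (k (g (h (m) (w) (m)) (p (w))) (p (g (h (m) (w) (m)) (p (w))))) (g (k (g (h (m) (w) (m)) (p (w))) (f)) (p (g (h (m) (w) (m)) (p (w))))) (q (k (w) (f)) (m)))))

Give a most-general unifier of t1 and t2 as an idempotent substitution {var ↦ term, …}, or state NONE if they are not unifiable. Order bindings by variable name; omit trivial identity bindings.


{x ↦ (p (w)), y ↦ (m), z1 ↦ (g (h (m) (w) (m)) (p (w)))}


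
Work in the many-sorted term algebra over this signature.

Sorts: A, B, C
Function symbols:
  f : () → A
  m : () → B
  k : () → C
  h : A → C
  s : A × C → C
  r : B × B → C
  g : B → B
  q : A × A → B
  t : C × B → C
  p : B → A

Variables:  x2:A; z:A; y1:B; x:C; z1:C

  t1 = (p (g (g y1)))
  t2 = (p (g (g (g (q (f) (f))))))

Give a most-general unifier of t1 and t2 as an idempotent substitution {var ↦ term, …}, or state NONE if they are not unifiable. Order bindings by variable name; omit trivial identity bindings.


{y1 ↦ (g (q (f) (f)))}


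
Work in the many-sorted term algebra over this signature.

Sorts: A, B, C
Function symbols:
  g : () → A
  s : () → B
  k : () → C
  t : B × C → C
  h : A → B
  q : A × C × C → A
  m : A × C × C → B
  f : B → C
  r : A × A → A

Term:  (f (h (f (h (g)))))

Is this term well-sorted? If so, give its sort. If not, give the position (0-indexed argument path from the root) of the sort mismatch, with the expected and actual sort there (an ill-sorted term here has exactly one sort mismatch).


ill-sorted at position [0, 0]: expected A, got C

        (g) : A
      (h (g)) : B
    (f (h (g))) : C
  (h (f (h (g)))) : ✗ arg 0 at [0, 0] has sort C, expected A


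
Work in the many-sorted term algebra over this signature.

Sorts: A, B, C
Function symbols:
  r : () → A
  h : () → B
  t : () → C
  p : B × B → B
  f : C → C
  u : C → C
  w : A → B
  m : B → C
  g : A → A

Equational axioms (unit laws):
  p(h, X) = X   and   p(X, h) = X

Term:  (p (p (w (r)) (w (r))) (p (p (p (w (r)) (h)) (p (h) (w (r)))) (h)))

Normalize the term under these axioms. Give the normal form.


1. (p (p (w (r)) (w (r))) (p (p (p (w (r)) (h)) (p (h) (w (r)))) (h)))  →  (p (p (w (r)) (w (r))) (p (p (w (r)) (h)) (p (h) (w (r)))))
2. (p (p (w (r)) (w (r))) (p (p (w (r)) (h)) (p (h) (w (r)))))  →  (p (p (w (r)) (w (r))) (p (w (r)) (p (h) (w (r)))))
3. (p (p (w (r)) (w (r))) (p (w (r)) (p (h) (w (r)))))  →  (p (p (w (r)) (w (r))) (p (w (r)) (w (r))))

normal form = (p (p (w (r)) (w (r))) (p (w (r)) (w (r))))


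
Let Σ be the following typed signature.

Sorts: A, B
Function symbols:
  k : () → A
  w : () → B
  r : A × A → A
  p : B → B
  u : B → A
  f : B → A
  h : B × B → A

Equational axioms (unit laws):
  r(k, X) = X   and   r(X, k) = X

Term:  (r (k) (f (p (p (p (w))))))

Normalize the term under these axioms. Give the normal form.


1. (r (k) (f (p (p (p (w))))))  →  (f (p (p (p (w)))))

normal form = (f (p (p (p (w)))))


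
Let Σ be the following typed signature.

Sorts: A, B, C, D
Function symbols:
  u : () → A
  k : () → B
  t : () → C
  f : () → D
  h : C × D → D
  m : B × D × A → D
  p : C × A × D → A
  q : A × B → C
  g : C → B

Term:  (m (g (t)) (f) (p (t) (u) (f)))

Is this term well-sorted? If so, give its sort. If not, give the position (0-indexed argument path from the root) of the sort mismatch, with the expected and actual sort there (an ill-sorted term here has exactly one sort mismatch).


    (t) : C
  (g (t)) : B
  (f) : D
    (t) : C
    (u) : A
    (f) : D
  (p (t) (u) (f)) : A
(m (g (t)) (f) (p (t) (u) (f))) : D

well-sorted; sort = D


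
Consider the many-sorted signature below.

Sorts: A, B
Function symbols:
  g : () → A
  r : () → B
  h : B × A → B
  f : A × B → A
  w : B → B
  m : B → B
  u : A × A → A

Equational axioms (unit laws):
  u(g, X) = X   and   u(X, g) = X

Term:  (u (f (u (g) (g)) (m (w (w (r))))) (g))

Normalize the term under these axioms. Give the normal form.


1. (u (f (u (g) (g)) (m (w (w (r))))) (g))  →  (f (u (g) (g)) (m (w (w (r)))))
2. (f (u (g) (g)) (m (w (w (r)))))  →  (f (g) (m (w (w (r)))))

normal form = (f (g) (m (w (w (r)))))


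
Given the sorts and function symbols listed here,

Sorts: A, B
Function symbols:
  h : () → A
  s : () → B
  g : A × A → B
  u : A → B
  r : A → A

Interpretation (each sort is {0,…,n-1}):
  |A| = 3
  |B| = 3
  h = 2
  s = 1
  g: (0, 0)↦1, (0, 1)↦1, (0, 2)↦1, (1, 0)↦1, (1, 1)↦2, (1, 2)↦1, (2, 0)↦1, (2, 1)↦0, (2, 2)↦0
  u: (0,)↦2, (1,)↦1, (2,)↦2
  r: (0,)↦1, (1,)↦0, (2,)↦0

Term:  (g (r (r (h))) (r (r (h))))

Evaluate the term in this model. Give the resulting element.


  h = 2
  (r (h)) = r(2,) = 0
  (r (r (h))) = r(0,) = 1
  h = 2
  (r (h)) = r(2,) = 0
  (r (r (h))) = r(0,) = 1
  (g (r (r (h))) (r (r (h)))) = g(1, 1) = 2

value = 2


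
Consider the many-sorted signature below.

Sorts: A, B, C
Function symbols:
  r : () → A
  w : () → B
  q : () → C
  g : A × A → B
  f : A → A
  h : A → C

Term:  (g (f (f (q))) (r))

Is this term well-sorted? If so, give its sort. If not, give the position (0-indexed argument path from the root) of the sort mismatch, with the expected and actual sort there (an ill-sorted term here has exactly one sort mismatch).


      (q) : C
    (f (q)) : ✗ arg 0 at [0, 0, 0] has sort C, expected A
  (r) : A

ill-sorted at position [0, 0, 0]: expected A, got C


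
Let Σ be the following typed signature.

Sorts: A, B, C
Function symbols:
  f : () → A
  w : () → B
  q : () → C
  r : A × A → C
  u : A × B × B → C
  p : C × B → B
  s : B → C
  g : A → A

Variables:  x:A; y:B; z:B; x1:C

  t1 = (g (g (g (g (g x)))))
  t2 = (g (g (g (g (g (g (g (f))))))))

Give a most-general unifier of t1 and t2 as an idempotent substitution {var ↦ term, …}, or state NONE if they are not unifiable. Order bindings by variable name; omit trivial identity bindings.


{x ↦ (g (g (f)))}


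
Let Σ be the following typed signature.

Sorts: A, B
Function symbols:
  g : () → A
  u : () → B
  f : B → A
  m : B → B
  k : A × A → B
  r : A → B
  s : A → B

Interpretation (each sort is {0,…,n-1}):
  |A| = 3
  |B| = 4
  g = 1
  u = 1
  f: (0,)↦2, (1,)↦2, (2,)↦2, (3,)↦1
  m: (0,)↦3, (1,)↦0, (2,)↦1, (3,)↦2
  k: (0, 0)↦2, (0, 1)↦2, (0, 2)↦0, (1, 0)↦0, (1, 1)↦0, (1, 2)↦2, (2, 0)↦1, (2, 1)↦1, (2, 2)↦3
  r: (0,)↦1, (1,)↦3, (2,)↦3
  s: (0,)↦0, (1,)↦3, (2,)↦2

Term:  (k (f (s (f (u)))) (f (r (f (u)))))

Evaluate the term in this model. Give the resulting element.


value = 1

  u = 1
  (f (u)) = f(1,) = 2
  (s (f (u))) = s(2,) = 2
  (f (s (f (u)))) = f(2,) = 2
  u = 1
  (f (u)) = f(1,) = 2
  (r (f (u))) = r(2,) = 3
  (f (r (f (u)))) = f(3,) = 1
  (k (f (s (f (u)))) (f (r (f (u))))) = k(2, 1) = 1


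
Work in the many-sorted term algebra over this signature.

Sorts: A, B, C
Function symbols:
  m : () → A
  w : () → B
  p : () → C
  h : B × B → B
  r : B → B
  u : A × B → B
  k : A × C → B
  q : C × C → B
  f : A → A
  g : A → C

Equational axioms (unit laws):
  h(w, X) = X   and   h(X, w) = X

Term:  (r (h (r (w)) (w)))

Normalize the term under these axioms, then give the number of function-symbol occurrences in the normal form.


1. (r (h (r (w)) (w)))  →  (r (r (w)))
normal form: (r (r (w)))

size = 3


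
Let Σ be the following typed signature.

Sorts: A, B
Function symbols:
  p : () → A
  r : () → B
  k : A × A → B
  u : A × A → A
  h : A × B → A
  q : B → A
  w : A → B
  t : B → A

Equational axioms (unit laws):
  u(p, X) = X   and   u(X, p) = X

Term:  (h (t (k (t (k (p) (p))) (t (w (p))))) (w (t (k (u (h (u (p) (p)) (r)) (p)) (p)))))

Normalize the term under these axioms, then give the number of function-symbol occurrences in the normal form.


size = 17

1. (h (t (k (t (k (p) (p))) (t (w (p))))) (w (t (k (u (h (u (p) (p)) (r)) (p)) (p)))))  →  (h (t (k (t (k (p) (p))) (t (w (p))))) (w (t (k (h (u (p) (p)) (r)) (p)))))
2. (h (t (k (t (k (p) (p))) (t (w (p))))) (w (t (k (h (u (p) (p)) (r)) (p)))))  →  (h (t (k (t (k (p) (p))) (t (w (p))))) (w (t (k (h (p) (r)) (p)))))
normal form: (h (t (k (t (k (p) (p))) (t (w (p))))) (w (t (k (h (p) (r)) (p)))))


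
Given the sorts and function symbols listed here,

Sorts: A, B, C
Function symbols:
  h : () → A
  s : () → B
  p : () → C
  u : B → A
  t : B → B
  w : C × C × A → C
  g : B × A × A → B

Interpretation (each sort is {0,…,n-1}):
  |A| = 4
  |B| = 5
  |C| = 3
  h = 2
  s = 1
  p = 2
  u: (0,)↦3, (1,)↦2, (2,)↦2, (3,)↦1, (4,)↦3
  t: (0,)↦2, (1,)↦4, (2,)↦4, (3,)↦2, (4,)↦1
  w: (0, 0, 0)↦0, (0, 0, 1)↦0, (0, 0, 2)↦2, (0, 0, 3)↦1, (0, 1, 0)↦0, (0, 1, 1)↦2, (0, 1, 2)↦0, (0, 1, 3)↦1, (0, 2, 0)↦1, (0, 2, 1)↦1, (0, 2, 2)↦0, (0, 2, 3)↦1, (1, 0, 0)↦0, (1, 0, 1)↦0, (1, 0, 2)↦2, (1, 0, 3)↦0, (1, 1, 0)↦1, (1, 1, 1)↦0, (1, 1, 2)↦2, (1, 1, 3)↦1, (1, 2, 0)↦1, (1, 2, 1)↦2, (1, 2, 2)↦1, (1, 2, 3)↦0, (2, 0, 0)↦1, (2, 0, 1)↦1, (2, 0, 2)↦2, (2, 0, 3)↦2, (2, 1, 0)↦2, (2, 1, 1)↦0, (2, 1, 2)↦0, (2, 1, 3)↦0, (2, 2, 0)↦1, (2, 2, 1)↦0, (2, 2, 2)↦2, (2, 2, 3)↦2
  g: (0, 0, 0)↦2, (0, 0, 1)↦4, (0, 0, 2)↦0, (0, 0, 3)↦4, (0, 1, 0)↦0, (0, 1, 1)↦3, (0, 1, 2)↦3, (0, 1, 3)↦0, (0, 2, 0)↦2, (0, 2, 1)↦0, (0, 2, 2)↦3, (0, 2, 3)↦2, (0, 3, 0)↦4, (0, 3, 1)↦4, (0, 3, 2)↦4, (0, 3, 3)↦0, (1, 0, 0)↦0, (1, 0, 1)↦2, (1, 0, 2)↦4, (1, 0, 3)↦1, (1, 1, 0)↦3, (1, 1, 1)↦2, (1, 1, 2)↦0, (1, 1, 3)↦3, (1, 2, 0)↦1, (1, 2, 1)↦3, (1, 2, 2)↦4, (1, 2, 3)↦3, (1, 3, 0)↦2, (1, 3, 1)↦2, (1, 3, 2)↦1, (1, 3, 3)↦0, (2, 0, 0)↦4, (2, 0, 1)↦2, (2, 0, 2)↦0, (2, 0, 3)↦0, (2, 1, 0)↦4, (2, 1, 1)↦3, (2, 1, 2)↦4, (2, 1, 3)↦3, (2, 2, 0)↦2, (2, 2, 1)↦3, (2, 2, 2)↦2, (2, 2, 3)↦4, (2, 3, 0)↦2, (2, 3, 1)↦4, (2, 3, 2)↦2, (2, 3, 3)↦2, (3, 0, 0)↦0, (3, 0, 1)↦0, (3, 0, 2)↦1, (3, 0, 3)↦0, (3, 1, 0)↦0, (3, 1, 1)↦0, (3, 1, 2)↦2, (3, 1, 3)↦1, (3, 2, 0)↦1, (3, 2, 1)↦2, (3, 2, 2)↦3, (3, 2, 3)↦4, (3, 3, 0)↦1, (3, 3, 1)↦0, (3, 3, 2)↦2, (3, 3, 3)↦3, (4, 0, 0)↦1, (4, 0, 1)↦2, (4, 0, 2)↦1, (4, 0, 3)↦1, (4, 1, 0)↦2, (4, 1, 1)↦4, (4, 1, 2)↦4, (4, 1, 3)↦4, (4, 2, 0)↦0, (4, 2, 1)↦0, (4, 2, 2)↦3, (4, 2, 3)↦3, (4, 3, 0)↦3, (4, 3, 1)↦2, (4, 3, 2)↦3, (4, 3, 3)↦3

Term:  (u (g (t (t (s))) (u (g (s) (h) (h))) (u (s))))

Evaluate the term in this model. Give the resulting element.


  s = 1
  (t (s)) = t(1,) = 4
  (t (t (s))) = t(4,) = 1
  s = 1
  h = 2
  h = 2
  (g (s) (h) (h)) = g(1, 2, 2) = 4
  (u (g (s) (h) (h))) = u(4,) = 3
  s = 1
  (u (s)) = u(1,) = 2
  (g (t (t (s))) (u (g (s) (h) (h))) (u (s))) = g(1, 3, 2) = 1
  (u (g (t (t (s))) (u (g (s) (h) (h))) (u (s)))) = u(1,) = 2

value = 2


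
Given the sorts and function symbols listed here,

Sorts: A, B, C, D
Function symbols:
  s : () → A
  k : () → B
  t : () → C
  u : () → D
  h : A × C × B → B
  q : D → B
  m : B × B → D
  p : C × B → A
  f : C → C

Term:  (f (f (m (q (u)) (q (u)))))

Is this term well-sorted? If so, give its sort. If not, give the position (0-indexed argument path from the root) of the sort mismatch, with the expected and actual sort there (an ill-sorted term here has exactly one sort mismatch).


ill-sorted at position [0, 0]: expected C, got D

        (u) : D
      (q (u)) : B
        (u) : D
      (q (u)) : B
    (m (q (u)) (q (u))) : D
  (f (m (q (u)) (q (u)))) : ✗ arg 0 at [0, 0] has sort D, expected C


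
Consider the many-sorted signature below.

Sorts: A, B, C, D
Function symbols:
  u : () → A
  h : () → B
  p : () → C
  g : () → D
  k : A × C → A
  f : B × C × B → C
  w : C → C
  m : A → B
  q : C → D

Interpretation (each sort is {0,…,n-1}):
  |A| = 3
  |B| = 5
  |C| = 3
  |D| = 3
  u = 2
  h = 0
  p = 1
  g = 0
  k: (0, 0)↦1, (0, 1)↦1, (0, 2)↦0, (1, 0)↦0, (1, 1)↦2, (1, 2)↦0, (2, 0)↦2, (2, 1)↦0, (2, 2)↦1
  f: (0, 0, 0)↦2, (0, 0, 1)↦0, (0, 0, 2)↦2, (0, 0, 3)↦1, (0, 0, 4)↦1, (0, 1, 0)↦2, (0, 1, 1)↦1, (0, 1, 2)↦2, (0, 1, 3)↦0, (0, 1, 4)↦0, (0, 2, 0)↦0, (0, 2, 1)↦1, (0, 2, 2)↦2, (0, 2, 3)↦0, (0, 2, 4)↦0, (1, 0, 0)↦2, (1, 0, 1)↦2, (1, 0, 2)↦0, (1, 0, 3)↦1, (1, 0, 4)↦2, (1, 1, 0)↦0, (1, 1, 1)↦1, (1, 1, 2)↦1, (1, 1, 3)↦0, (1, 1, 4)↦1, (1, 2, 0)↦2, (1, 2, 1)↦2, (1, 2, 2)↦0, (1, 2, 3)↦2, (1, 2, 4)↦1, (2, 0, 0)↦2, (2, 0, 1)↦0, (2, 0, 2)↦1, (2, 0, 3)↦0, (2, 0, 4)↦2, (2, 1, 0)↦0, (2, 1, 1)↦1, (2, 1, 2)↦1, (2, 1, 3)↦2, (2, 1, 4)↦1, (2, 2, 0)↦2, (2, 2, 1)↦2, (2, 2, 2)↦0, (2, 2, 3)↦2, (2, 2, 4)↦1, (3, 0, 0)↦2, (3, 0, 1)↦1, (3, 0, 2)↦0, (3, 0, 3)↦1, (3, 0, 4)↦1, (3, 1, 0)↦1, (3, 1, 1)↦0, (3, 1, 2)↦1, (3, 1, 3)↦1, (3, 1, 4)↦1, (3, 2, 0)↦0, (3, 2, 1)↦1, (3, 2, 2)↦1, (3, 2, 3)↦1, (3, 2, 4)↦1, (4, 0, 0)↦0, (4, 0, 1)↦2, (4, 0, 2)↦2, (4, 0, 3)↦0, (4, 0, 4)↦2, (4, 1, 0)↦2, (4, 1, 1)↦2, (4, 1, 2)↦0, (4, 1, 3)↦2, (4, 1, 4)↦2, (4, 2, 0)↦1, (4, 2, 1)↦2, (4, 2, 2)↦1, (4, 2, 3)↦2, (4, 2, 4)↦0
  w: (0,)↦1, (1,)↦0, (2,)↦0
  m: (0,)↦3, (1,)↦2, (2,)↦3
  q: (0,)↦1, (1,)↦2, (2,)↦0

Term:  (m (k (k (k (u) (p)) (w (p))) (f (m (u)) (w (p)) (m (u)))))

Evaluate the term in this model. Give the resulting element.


  u = 2
  p = 1
  (k (u) (p)) = k(2, 1) = 0
  p = 1
  (w (p)) = w(1,) = 0
  (k (k (u) (p)) (w (p))) = k(0, 0) = 1
  u = 2
  (m (u)) = m(2,) = 3
  p = 1
  (w (p)) = w(1,) = 0
  u = 2
  (m (u)) = m(2,) = 3
  (f (m (u)) (w (p)) (m (u))) = f(3, 0, 3) = 1
  (k (k (k (u) (p)) (w (p))) (f (m (u)) (w (p)) (m (u)))) = k(1, 1) = 2
  (m (k (k (k (u) (p)) (w (p))) (f (m (u)) (w (p)) (m (u))))) = m(2,) = 3

value = 3


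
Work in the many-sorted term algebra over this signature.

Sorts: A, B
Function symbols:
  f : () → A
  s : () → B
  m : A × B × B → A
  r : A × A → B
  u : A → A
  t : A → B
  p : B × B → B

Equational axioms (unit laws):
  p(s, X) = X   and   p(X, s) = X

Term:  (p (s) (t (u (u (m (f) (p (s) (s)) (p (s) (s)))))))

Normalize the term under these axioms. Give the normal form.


1. (p (s) (t (u (u (m (f) (p (s) (s)) (p (s) (s)))))))  →  (t (u (u (m (f) (p (s) (s)) (p (s) (s))))))
2. (t (u (u (m (f) (p (s) (s)) (p (s) (s))))))  →  (t (u (u (m (f) (s) (p (s) (s))))))
3. (t (u (u (m (f) (s) (p (s) (s))))))  →  (t (u (u (m (f) (s) (s)))))

normal form = (t (u (u (m (f) (s) (s)))))


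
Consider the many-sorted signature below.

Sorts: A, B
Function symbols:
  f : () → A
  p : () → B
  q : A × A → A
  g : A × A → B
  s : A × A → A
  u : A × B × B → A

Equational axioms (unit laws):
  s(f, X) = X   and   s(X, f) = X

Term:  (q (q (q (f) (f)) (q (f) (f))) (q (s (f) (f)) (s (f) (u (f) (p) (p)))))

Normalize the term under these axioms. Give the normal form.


1. (q (q (q (f) (f)) (q (f) (f))) (q (s (f) (f)) (s (f) (u (f) (p) (p)))))  →  (q (q (q (f) (f)) (q (f) (f))) (q (f) (s (f) (u (f) (p) (p)))))
2. (q (q (q (f) (f)) (q (f) (f))) (q (f) (s (f) (u (f) (p) (p)))))  →  (q (q (q (f) (f)) (q (f) (f))) (q (f) (u (f) (p) (p))))

normal form = (q (q (q (f) (f)) (q (f) (f))) (q (f) (u (f) (p) (p))))


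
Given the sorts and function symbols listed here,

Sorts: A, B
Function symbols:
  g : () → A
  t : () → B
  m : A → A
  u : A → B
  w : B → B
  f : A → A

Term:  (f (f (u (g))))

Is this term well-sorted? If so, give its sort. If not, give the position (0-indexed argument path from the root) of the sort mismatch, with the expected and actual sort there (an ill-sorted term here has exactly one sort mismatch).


ill-sorted at position [0, 0]: expected A, got B

      (g) : A
    (u (g)) : B
  (f (u (g))) : ✗ arg 0 at [0, 0] has sort B, expected A


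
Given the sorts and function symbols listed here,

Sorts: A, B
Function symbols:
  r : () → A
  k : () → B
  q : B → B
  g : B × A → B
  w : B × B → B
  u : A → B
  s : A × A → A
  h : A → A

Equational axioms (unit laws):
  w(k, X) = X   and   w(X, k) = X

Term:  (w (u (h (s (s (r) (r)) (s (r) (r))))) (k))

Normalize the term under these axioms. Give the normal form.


normal form = (u (h (s (s (r) (r)) (s (r) (r)))))

1. (w (u (h (s (s (r) (r)) (s (r) (r))))) (k))  →  (u (h (s (s (r) (r)) (s (r) (r)))))


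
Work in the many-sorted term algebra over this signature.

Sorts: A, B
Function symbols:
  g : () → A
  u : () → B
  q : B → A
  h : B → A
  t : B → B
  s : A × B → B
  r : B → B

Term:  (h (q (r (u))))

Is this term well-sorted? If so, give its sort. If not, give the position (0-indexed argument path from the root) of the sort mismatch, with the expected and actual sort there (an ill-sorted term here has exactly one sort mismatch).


      (u) : B
    (r (u)) : B
  (q (r (u))) : A
(h (q (r (u)))) : ✗ arg 0 at [0] has sort A, expected B

ill-sorted at position [0]: expected B, got A


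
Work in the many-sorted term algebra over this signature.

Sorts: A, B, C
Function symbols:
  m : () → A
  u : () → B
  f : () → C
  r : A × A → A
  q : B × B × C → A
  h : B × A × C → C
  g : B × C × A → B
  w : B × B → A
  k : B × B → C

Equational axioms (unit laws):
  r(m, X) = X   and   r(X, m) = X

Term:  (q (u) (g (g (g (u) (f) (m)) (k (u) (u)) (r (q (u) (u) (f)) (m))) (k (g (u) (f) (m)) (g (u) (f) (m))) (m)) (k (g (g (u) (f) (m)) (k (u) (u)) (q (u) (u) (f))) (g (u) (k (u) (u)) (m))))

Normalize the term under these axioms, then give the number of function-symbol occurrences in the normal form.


1. (q (u) (g (g (g (u) (f) (m)) (k (u) (u)) (r (q (u) (u) (f)) (m))) (k (g (u) (f) (m)) (g (u) (f) (m))) (m)) (k (g (g (u) (f) (m)) (k (u) (u)) (q (u) (u) (f))) (g (u) (k (u) (u)) (m))))  →  (q (u) (g (g (g (u) (f) (m)) (k (u) (u)) (q (u) (u) (f))) (k (g (u) (f) (m)) (g (u) (f) (m))) (m)) (k (g (g (u) (f) (m)) (k (u) (u)) (q (u) (u) (f))) (g (u) (k (u) (u)) (m))))
normal form: (q (u) (g (g (g (u) (f) (m)) (k (u) (u)) (q (u) (u) (f))) (k (g (u) (f) (m)) (g (u) (f) (m))) (m)) (k (g (g (u) (f) (m)) (k (u) (u)) (q (u) (u) (f))) (g (u) (k (u) (u)) (m))))

size = 44


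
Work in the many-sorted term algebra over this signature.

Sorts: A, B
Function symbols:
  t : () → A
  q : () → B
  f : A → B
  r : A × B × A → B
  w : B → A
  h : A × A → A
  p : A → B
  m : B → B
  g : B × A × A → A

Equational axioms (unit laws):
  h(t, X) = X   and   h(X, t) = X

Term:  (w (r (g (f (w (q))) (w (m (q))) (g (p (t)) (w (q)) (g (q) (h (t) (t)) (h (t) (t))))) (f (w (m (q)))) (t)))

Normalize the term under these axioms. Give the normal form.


1. (w (r (g (f (w (q))) (w (m (q))) (g (p (t)) (w (q)) (g (q) (h (t) (t)) (h (t) (t))))) (f (w (m (q)))) (t)))  →  (w (r (g (f (w (q))) (w (m (q))) (g (p (t)) (w (q)) (g (q) (t) (h (t) (t))))) (f (w (m (q)))) (t)))
2. (w (r (g (f (w (q))) (w (m (q))) (g (p (t)) (w (q)) (g (q) (t) (h (t) (t))))) (f (w (m (q)))) (t)))  →  (w (r (g (f (w (q))) (w (m (q))) (g (p (t)) (w (q)) (g (q) (t) (t)))) (f (w (m (q)))) (t)))

normal form = (w (r (g (f (w (q))) (w (m (q))) (g (p (t)) (w (q)) (g (q) (t) (t)))) (f (w (m (q)))) (t)))


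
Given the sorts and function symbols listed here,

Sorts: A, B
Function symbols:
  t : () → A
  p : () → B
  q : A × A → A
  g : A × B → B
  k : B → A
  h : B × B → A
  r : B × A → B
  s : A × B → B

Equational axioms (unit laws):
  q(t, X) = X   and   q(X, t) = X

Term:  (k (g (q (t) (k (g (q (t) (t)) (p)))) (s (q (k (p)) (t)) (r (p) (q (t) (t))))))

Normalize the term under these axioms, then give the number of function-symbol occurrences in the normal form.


1. (k (g (q (t) (k (g (q (t) (t)) (p)))) (s (q (k (p)) (t)) (r (p) (q (t) (t))))))  →  (k (g (k (g (q (t) (t)) (p))) (s (q (k (p)) (t)) (r (p) (q (t) (t))))))
2. (k (g (k (g (q (t) (t)) (p))) (s (q (k (p)) (t)) (r (p) (q (t) (t))))))  →  (k (g (k (g (t) (p))) (s (q (k (p)) (t)) (r (p) (q (t) (t))))))
3. (k (g (k (g (t) (p))) (s (q (k (p)) (t)) (r (p) (q (t) (t))))))  →  (k (g (k (g (t) (p))) (s (k (p)) (r (p) (q (t) (t))))))
4. (k (g (k (g (t) (p))) (s (k (p)) (r (p) (q (t) (t))))))  →  (k (g (k (g (t) (p))) (s (k (p)) (r (p) (t)))))
normal form: (k (g (k (g (t) (p))) (s (k (p)) (r (p) (t)))))

size = 12


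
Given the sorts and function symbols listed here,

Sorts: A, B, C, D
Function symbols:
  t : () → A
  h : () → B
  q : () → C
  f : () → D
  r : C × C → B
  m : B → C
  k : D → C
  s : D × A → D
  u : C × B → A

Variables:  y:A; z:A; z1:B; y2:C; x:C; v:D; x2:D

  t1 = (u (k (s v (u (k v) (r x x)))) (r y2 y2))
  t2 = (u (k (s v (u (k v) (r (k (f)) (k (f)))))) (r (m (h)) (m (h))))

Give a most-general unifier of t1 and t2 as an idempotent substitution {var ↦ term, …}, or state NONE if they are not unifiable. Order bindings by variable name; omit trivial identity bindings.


{x ↦ (k (f)), y2 ↦ (m (h))}


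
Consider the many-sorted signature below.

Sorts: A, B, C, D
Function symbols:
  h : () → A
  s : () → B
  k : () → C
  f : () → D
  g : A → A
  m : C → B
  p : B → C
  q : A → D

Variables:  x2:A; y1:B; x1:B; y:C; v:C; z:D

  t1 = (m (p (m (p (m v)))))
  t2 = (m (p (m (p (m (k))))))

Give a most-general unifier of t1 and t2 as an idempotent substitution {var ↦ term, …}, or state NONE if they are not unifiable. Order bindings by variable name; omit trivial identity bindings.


{v ↦ (k)}


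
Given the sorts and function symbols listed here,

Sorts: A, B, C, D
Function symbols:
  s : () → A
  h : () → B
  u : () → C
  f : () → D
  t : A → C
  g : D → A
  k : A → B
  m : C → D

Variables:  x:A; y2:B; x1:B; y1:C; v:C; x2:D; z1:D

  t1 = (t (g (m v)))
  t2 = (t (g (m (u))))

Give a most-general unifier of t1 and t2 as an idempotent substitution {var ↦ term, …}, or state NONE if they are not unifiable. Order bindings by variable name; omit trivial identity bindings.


{v ↦ (u)}


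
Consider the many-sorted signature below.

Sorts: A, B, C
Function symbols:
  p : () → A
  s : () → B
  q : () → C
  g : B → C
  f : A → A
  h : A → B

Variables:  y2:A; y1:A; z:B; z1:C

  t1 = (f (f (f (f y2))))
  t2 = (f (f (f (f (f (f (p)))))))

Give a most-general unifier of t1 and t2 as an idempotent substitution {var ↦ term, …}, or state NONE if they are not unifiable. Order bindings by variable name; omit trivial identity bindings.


{y2 ↦ (f (f (p)))}


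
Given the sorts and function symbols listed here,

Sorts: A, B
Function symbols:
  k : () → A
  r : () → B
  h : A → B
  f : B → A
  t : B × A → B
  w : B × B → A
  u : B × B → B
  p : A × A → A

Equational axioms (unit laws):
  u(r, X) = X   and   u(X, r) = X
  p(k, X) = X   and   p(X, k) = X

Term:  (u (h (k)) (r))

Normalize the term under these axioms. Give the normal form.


1. (u (h (k)) (r))  →  (h (k))

normal form = (h (k))


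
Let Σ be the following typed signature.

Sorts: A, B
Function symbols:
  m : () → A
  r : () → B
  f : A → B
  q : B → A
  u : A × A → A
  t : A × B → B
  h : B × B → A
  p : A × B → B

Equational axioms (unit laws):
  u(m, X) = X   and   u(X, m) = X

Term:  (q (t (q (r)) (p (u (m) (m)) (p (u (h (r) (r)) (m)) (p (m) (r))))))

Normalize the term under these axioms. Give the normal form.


normal form = (q (t (q (r)) (p (m) (p (h (r) (r)) (p (m) (r))))))

1. (q (t (q (r)) (p (u (m) (m)) (p (u (h (r) (r)) (m)) (p (m) (r))))))  →  (q (t (q (r)) (p (m) (p (u (h (r) (r)) (m)) (p (m) (r))))))
2. (q (t (q (r)) (p (m) (p (u (h (r) (r)) (m)) (p (m) (r))))))  →  (q (t (q (r)) (p (m) (p (h (r) (r)) (p (m) (r))))))


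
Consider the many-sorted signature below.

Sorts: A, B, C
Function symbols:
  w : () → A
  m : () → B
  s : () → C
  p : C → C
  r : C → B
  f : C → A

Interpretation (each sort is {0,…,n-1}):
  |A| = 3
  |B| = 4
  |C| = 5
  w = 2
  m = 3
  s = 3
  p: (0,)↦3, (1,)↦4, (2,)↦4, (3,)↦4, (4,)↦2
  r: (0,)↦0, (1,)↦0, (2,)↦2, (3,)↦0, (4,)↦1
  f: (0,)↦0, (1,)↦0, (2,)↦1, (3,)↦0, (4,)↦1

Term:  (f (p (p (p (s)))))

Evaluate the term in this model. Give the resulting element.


  s = 3
  (p (s)) = p(3,) = 4
  (p (p (s))) = p(4,) = 2
  (p (p (p (s)))) = p(2,) = 4
  (f (p (p (p (s))))) = f(4,) = 1

value = 1


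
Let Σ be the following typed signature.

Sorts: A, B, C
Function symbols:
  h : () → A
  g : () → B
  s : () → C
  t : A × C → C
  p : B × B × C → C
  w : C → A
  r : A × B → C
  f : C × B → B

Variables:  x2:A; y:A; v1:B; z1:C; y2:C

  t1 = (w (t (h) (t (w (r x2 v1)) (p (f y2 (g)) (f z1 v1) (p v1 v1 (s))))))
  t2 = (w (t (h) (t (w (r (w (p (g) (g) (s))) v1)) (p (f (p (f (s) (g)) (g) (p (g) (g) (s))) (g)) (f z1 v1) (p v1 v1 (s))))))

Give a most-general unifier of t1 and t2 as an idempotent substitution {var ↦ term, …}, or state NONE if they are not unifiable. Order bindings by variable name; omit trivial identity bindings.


{x2 ↦ (w (p (g) (g) (s))), y2 ↦ (p (f (s) (g)) (g) (p (g) (g) (s)))}


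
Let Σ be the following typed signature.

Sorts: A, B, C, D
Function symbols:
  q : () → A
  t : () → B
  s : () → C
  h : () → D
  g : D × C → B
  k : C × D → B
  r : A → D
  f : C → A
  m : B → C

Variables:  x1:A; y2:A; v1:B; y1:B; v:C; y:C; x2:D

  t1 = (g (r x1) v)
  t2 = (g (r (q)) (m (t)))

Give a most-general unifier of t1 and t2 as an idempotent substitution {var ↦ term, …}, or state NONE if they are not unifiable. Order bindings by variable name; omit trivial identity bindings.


{v ↦ (m (t)), x1 ↦ (q)}


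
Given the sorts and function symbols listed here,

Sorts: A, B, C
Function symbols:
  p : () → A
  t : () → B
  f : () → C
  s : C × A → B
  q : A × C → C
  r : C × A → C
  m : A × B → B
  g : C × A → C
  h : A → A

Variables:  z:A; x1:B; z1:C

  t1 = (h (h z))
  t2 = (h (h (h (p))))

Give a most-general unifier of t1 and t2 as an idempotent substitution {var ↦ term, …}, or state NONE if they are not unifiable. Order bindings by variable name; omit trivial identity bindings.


{z ↦ (h (p))}


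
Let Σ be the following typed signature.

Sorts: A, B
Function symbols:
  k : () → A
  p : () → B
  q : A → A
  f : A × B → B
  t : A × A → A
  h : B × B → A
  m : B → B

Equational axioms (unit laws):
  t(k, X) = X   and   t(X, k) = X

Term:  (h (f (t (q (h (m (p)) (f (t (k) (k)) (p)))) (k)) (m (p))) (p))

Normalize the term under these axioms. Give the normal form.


1. (h (f (t (q (h (m (p)) (f (t (k) (k)) (p)))) (k)) (m (p))) (p))  →  (h (f (q (h (m (p)) (f (t (k) (k)) (p)))) (m (p))) (p))
2. (h (f (q (h (m (p)) (f (t (k) (k)) (p)))) (m (p))) (p))  →  (h (f (q (h (m (p)) (f (k) (p)))) (m (p))) (p))

normal form = (h (f (q (h (m (p)) (f (k) (p)))) (m (p))) (p))


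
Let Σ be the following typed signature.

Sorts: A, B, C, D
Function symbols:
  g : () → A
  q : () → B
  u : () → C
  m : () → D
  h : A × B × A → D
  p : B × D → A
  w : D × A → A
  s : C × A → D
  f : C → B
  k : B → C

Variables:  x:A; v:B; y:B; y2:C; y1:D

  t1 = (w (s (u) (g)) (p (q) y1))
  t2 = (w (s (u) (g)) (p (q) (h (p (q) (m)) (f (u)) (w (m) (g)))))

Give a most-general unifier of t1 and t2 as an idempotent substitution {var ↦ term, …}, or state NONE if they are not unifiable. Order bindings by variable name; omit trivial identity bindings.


{y1 ↦ (h (p (q) (m)) (f (u)) (w (m) (g)))}


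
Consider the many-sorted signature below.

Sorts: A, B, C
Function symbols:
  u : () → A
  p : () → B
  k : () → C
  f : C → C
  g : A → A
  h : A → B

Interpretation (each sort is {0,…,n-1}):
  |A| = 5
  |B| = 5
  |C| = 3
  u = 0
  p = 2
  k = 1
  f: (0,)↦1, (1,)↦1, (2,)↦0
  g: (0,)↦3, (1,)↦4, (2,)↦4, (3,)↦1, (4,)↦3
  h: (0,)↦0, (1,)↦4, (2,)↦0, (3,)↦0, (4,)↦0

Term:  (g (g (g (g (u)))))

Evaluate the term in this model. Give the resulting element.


  u = 0
  (g (u)) = g(0,) = 3
  (g (g (u))) = g(3,) = 1
  (g (g (g (u)))) = g(1,) = 4
  (g (g (g (g (u))))) = g(4,) = 3

value = 3
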